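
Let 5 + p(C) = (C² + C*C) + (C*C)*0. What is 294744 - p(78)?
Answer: 282581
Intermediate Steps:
p(C) = -5 + 2*C² (p(C) = -5 + ((C² + C*C) + (C*C)*0) = -5 + ((C² + C²) + C²*0) = -5 + (2*C² + 0) = -5 + 2*C²)
294744 - p(78) = 294744 - (-5 + 2*78²) = 294744 - (-5 + 2*6084) = 294744 - (-5 + 12168) = 294744 - 1*12163 = 294744 - 12163 = 282581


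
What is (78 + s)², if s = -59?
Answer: 361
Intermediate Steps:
(78 + s)² = (78 - 59)² = 19² = 361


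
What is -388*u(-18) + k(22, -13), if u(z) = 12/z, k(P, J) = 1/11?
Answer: 8539/33 ≈ 258.76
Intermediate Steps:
k(P, J) = 1/11
-388*u(-18) + k(22, -13) = -4656/(-18) + 1/11 = -4656*(-1)/18 + 1/11 = -388*(-⅔) + 1/11 = 776/3 + 1/11 = 8539/33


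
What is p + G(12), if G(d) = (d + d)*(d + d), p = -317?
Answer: 259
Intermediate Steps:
G(d) = 4*d² (G(d) = (2*d)*(2*d) = 4*d²)
p + G(12) = -317 + 4*12² = -317 + 4*144 = -317 + 576 = 259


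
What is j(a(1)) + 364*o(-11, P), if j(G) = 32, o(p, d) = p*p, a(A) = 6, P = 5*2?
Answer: 44076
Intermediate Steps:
P = 10
o(p, d) = p²
j(a(1)) + 364*o(-11, P) = 32 + 364*(-11)² = 32 + 364*121 = 32 + 44044 = 44076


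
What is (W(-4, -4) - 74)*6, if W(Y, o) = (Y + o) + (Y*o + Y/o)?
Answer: -390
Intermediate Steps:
W(Y, o) = Y + o + Y*o + Y/o
(W(-4, -4) - 74)*6 = ((-4 - 4 - 4*(-4) - 4/(-4)) - 74)*6 = ((-4 - 4 + 16 - 4*(-1/4)) - 74)*6 = ((-4 - 4 + 16 + 1) - 74)*6 = (9 - 74)*6 = -65*6 = -390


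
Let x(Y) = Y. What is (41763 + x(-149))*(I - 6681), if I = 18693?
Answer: 499867368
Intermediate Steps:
(41763 + x(-149))*(I - 6681) = (41763 - 149)*(18693 - 6681) = 41614*12012 = 499867368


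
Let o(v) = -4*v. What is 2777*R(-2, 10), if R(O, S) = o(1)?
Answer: -11108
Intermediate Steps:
R(O, S) = -4 (R(O, S) = -4*1 = -4)
2777*R(-2, 10) = 2777*(-4) = -11108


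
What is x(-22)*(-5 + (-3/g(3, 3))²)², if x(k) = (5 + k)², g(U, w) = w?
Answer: 4624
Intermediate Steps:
x(-22)*(-5 + (-3/g(3, 3))²)² = (5 - 22)²*(-5 + (-3/3)²)² = (-17)²*(-5 + (-3*⅓)²)² = 289*(-5 + (-1)²)² = 289*(-5 + 1)² = 289*(-4)² = 289*16 = 4624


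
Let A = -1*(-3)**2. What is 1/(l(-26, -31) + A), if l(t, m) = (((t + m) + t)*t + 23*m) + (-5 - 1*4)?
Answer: 1/1427 ≈ 0.00070077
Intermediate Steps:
A = -9 (A = -1*9 = -9)
l(t, m) = -9 + 23*m + t*(m + 2*t) (l(t, m) = (((m + t) + t)*t + 23*m) + (-5 - 4) = ((m + 2*t)*t + 23*m) - 9 = (t*(m + 2*t) + 23*m) - 9 = (23*m + t*(m + 2*t)) - 9 = -9 + 23*m + t*(m + 2*t))
1/(l(-26, -31) + A) = 1/((-9 + 2*(-26)**2 + 23*(-31) - 31*(-26)) - 9) = 1/((-9 + 2*676 - 713 + 806) - 9) = 1/((-9 + 1352 - 713 + 806) - 9) = 1/(1436 - 9) = 1/1427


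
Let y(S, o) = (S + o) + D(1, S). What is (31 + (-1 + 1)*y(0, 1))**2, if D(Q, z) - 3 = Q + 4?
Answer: 961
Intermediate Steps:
D(Q, z) = 7 + Q (D(Q, z) = 3 + (Q + 4) = 3 + (4 + Q) = 7 + Q)
y(S, o) = 8 + S + o (y(S, o) = (S + o) + (7 + 1) = (S + o) + 8 = 8 + S + o)
(31 + (-1 + 1)*y(0, 1))**2 = (31 + (-1 + 1)*(8 + 0 + 1))**2 = (31 + 0*9)**2 = (31 + 0)**2 = 31**2 = 961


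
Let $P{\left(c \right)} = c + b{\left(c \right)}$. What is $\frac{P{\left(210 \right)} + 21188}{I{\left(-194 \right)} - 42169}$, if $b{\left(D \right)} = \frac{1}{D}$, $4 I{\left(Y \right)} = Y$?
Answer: $- \frac{4493581}{8865675} \approx -0.50685$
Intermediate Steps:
$I{\left(Y \right)} = \frac{Y}{4}$
$P{\left(c \right)} = c + \frac{1}{c}$
$\frac{P{\left(210 \right)} + 21188}{I{\left(-194 \right)} - 42169} = \frac{\left(210 + \frac{1}{210}\right) + 21188}{\frac{1}{4} \left(-194\right) - 42169} = \frac{\left(210 + \frac{1}{210}\right) + 21188}{- \frac{97}{2} - 42169} = \frac{\frac{44101}{210} + 21188}{- \frac{84435}{2}} = \frac{4493581}{210} \left(- \frac{2}{84435}\right) = - \frac{4493581}{8865675}$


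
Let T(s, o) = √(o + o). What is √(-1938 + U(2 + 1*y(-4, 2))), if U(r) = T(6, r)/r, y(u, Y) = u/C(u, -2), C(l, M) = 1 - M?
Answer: √(-1938 + √3) ≈ 44.003*I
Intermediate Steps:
T(s, o) = √2*√o (T(s, o) = √(2*o) = √2*√o)
y(u, Y) = u/3 (y(u, Y) = u/(1 - 1*(-2)) = u/(1 + 2) = u/3)
U(r) = √2/√r (U(r) = (√2*√r)/r = √2/√r)
√(-1938 + U(2 + 1*y(-4, 2))) = √(-1938 + √2/√(2 + 1*((⅓)*(-4)))) = √(-1938 + √2/√(2 + 1*(-4/3))) = √(-1938 + √2/√(2 - 4/3)) = √(-1938 + √2/√(⅔)) = √(-1938 + √2*(√6/2)) = √(-1938 + √3)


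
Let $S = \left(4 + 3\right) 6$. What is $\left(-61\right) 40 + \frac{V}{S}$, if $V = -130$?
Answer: $- \frac{51305}{21} \approx -2443.1$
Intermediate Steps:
$S = 42$ ($S = 7 \cdot 6 = 42$)
$\left(-61\right) 40 + \frac{V}{S} = \left(-61\right) 40 - \frac{130}{42} = -2440 - \frac{65}{21} = - \frac{51305}{21}$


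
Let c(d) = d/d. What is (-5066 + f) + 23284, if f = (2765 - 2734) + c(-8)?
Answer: 18250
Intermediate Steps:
c(d) = 1
f = 32 (f = (2765 - 2734) + 1 = 31 + 1 = 32)
(-5066 + f) + 23284 = (-5066 + 32) + 23284 = -5034 + 23284 = 18250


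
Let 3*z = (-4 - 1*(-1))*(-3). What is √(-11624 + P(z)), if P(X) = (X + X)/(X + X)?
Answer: I*√11623 ≈ 107.81*I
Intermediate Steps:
z = 3 (z = ((-4 - 1*(-1))*(-3))/3 = ((-4 + 1)*(-3))/3 = (-3*(-3))/3 = (⅓)*9 = 3)
P(X) = 1 (P(X) = (2*X)/((2*X)) = (2*X)*(1/(2*X)) = 1)
√(-11624 + P(z)) = √(-11624 + 1) = √(-11623) = I*√11623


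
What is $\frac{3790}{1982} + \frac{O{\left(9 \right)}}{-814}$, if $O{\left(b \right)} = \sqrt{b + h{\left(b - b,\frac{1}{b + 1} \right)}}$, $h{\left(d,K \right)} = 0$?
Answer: $\frac{1539557}{806674} \approx 1.9085$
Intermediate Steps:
$O{\left(b \right)} = \sqrt{b}$ ($O{\left(b \right)} = \sqrt{b + 0} = \sqrt{b}$)
$\frac{3790}{1982} + \frac{O{\left(9 \right)}}{-814} = \frac{3790}{1982} + \frac{\sqrt{9}}{-814} = 3790 \cdot \frac{1}{1982} + 3 \left(- \frac{1}{814}\right) = \frac{1895}{991} - \frac{3}{814} = \frac{1539557}{806674}$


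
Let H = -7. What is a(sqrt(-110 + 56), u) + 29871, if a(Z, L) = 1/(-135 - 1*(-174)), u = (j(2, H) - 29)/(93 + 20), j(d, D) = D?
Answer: 1164970/39 ≈ 29871.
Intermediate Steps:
u = -36/113 (u = (-7 - 29)/(93 + 20) = -36/113 ≈ -0.31858)
a(Z, L) = 1/39 (a(Z, L) = 1/(-135 + 174) = 1/39)
a(sqrt(-110 + 56), u) + 29871 = 1/39 + 29871 = 1164970/39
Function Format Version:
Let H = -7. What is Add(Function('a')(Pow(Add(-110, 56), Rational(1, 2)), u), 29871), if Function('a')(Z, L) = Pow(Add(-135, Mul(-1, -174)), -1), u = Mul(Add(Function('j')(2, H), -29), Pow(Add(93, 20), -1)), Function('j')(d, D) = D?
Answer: Rational(1164970, 39) ≈ 29871.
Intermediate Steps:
u = Rational(-36, 113) (u = Mul(Add(-7, -29), Pow(Add(93, 20), -1)) = Mul(-36, Pow(113, -1)) = Mul(-36, Rational(1, 113)) = Rational(-36, 113) ≈ -0.31858)
Function('a')(Z, L) = Rational(1, 39) (Function('a')(Z, L) = Pow(Add(-135, 174), -1) = Pow(39, -1) = Rational(1, 39))
Add(Function('a')(Pow(Add(-110, 56), Rational(1, 2)), u), 29871) = Add(Rational(1, 39), 29871) = Rational(1164970, 39)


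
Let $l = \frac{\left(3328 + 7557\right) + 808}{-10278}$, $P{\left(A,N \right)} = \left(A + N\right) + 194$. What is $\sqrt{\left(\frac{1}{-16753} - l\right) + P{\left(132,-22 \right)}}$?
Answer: $\frac{\sqrt{1005207311466909562}}{57395778} \approx 17.468$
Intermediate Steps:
$P{\left(A,N \right)} = 194 + A + N$
$l = - \frac{11693}{10278}$ ($l = \left(10885 + 808\right) \left(- \frac{1}{10278}\right) = 11693 \left(- \frac{1}{10278}\right) = - \frac{11693}{10278} \approx -1.1377$)
$\sqrt{\left(\frac{1}{-16753} - l\right) + P{\left(132,-22 \right)}} = \sqrt{\left(\frac{1}{-16753} - - \frac{11693}{10278}\right) + \left(194 + 132 - 22\right)} = \sqrt{\left(- \frac{1}{16753} + \frac{11693}{10278}\right) + 304} = \sqrt{\frac{195882551}{172187334} + 304} = \sqrt{\frac{52540832087}{172187334}} = \frac{\sqrt{1005207311466909562}}{57395778}$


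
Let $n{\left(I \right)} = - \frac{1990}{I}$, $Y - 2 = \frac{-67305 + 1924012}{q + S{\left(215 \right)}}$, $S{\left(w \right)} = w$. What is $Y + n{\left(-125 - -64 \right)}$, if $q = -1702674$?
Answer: $\frac{3482334281}{103849999} \approx 33.532$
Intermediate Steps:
$Y = \frac{1548211}{1702459}$ ($Y = 2 + \frac{-67305 + 1924012}{-1702674 + 215} = 2 + \frac{1856707}{-1702459} = 2 + 1856707 \left(- \frac{1}{1702459}\right) = 2 - \frac{1856707}{1702459} = \frac{1548211}{1702459} \approx 0.9094$)
$Y + n{\left(-125 - -64 \right)} = \frac{1548211}{1702459} - \frac{1990}{-125 - -64} = \frac{1548211}{1702459} - \frac{1990}{-125 + 64} = \frac{1548211}{1702459} - \frac{1990}{-61} = \frac{1548211}{1702459} - - \frac{1990}{61} = \frac{1548211}{1702459} + \frac{1990}{61} = \frac{3482334281}{103849999}$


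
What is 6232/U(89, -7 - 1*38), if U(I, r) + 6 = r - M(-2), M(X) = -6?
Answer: -6232/45 ≈ -138.49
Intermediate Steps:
U(I, r) = r (U(I, r) = -6 + (r - 1*(-6)) = -6 + (r + 6) = -6 + (6 + r) = r)
6232/U(89, -7 - 1*38) = 6232/(-7 - 1*38) = 6232/(-7 - 38) = 6232/(-45) = 6232*(-1/45) = -6232/45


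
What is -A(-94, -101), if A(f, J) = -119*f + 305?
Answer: -11491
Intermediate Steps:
A(f, J) = 305 - 119*f
-A(-94, -101) = -(305 - 119*(-94)) = -(305 + 11186) = -1*11491 = -11491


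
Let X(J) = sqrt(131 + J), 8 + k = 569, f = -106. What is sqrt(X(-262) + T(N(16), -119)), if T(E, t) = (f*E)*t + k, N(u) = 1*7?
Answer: sqrt(88859 + I*sqrt(131)) ≈ 298.09 + 0.019*I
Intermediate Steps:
k = 561 (k = -8 + 569 = 561)
N(u) = 7
T(E, t) = 561 - 106*E*t (T(E, t) = (-106*E)*t + 561 = -106*E*t + 561 = 561 - 106*E*t)
sqrt(X(-262) + T(N(16), -119)) = sqrt(sqrt(131 - 262) + (561 - 106*7*(-119))) = sqrt(sqrt(-131) + (561 + 88298)) = sqrt(I*sqrt(131) + 88859) = sqrt(88859 + I*sqrt(131))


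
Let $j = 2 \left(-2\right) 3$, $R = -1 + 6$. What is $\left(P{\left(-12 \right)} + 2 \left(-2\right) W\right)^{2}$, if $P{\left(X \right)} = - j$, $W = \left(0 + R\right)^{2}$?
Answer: $7744$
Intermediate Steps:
$R = 5$
$j = -12$ ($j = \left(-4\right) 3 = -12$)
$W = 25$ ($W = \left(0 + 5\right)^{2} = 5^{2} = 25$)
$P{\left(X \right)} = 12$ ($P{\left(X \right)} = \left(-1\right) \left(-12\right) = 12$)
$\left(P{\left(-12 \right)} + 2 \left(-2\right) W\right)^{2} = \left(12 + 2 \left(-2\right) 25\right)^{2} = \left(12 - 100\right)^{2} = \left(-88\right)^{2} = 7744$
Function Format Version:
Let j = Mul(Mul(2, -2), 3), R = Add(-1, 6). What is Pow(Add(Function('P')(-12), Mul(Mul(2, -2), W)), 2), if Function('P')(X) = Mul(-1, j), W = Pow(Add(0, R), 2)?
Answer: 7744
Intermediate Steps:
R = 5
j = -12 (j = Mul(-4, 3) = -12)
W = 25 (W = Pow(Add(0, 5), 2) = Pow(5, 2) = 25)
Function('P')(X) = 12 (Function('P')(X) = Mul(-1, -12) = 12)
Pow(Add(Function('P')(-12), Mul(Mul(2, -2), W)), 2) = Pow(Add(12, Mul(Mul(2, -2), 25)), 2) = Pow(Add(12, Mul(-4, 25)), 2) = Pow(Add(12, -100), 2) = Pow(-88, 2) = 7744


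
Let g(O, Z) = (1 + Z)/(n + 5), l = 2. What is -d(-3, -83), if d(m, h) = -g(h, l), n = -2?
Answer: 1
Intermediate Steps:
g(O, Z) = ⅓ + Z/3 (g(O, Z) = (1 + Z)/(-2 + 5) = (1 + Z)/3 = (1 + Z)*(⅓) = ⅓ + Z/3)
d(m, h) = -1 (d(m, h) = -(⅓ + (⅓)*2) = -(⅓ + ⅔) = -1*1 = -1)
-d(-3, -83) = -1*(-1) = 1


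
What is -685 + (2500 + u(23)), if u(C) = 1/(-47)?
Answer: 85304/47 ≈ 1815.0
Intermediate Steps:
u(C) = -1/47
-685 + (2500 + u(23)) = -685 + (2500 - 1/47) = -685 + 117499/47 = 85304/47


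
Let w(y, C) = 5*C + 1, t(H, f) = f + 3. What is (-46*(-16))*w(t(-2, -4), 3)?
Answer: 11776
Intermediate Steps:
t(H, f) = 3 + f
w(y, C) = 1 + 5*C
(-46*(-16))*w(t(-2, -4), 3) = (-46*(-16))*(1 + 5*3) = 736*(1 + 15) = 736*16 = 11776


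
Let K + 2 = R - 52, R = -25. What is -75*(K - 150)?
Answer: 17175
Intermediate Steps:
K = -79 (K = -2 + (-25 - 52) = -2 - 77 = -79)
-75*(K - 150) = -75*(-79 - 150) = -75*(-229) = 17175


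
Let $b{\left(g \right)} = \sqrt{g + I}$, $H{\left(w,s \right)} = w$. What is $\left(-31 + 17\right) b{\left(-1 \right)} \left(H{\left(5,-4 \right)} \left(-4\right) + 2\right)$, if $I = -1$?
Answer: $252 i \sqrt{2} \approx 356.38 i$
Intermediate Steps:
$b{\left(g \right)} = \sqrt{-1 + g}$ ($b{\left(g \right)} = \sqrt{g - 1} = \sqrt{-1 + g}$)
$\left(-31 + 17\right) b{\left(-1 \right)} \left(H{\left(5,-4 \right)} \left(-4\right) + 2\right) = \left(-31 + 17\right) \sqrt{-1 - 1} \left(5 \left(-4\right) + 2\right) = - 14 \sqrt{-2} \left(-20 + 2\right) = - 14 i \sqrt{2} \left(-18\right) = - 14 \left(- 18 i \sqrt{2}\right) = 252 i \sqrt{2}$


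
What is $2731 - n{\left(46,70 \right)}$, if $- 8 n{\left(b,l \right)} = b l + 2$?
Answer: $\frac{12535}{4} \approx 3133.8$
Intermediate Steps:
$n{\left(b,l \right)} = - \frac{1}{4} - \frac{b l}{8}$ ($n{\left(b,l \right)} = - \frac{b l + 2}{8} = - \frac{2 + b l}{8} = - \frac{1}{4} - \frac{b l}{8}$)
$2731 - n{\left(46,70 \right)} = 2731 - \left(- \frac{1}{4} - \frac{23}{4} \cdot 70\right) = 2731 - \left(- \frac{1}{4} - \frac{805}{2}\right) = 2731 - - \frac{1611}{4} = 2731 + \frac{1611}{4} = \frac{12535}{4}$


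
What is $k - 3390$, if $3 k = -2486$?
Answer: $- \frac{12656}{3} \approx -4218.7$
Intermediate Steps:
$k = - \frac{2486}{3}$ ($k = \frac{1}{3} \left(-2486\right) = - \frac{2486}{3} \approx -828.67$)
$k - 3390 = - \frac{2486}{3} - 3390 = - \frac{12656}{3}$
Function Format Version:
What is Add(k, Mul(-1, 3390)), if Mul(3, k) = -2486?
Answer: Rational(-12656, 3) ≈ -4218.7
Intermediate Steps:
k = Rational(-2486, 3) (k = Mul(Rational(1, 3), -2486) = Rational(-2486, 3) ≈ -828.67)
Add(k, Mul(-1, 3390)) = Add(Rational(-2486, 3), Mul(-1, 3390)) = Add(Rational(-2486, 3), -3390) = Rational(-12656, 3)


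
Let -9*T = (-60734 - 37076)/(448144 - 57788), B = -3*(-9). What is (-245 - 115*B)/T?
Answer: -1176923340/9781 ≈ -1.2033e+5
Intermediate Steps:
B = 27
T = 48905/1756602 (T = -(-60734 - 37076)/(9*(448144 - 57788)) = -(-97810)/(9*390356) = -1/9*(-48905/195178) = 48905/1756602 ≈ 0.027841)
(-245 - 115*B)/T = (-245 - 115*27)/(48905/1756602) = (-245 - 3105)*(1756602/48905) = -3350*1756602/48905 = -1176923340/9781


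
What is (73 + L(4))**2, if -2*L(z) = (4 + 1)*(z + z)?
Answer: 2809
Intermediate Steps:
L(z) = -5*z (L(z) = -(4 + 1)*(z + z)/2 = -5*2*z/2 = -5*z)
(73 + L(4))**2 = (73 - 5*4)**2 = (73 - 20)**2 = 53**2 = 2809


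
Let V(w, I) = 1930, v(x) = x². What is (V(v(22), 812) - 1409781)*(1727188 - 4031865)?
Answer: 3244641819127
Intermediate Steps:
(V(v(22), 812) - 1409781)*(1727188 - 4031865) = (1930 - 1409781)*(1727188 - 4031865) = -1407851*(-2304677) = 3244641819127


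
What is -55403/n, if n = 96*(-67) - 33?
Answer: 55403/6465 ≈ 8.5697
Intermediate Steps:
n = -6465 (n = -6432 - 33 = -6465)
-55403/n = -55403/(-6465) = -55403*(-1/6465) = 55403/6465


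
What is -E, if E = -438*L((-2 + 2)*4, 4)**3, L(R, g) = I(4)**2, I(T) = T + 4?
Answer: 114819072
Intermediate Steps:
I(T) = 4 + T
L(R, g) = 64 (L(R, g) = (4 + 4)**2 = 8**2 = 64)
E = -114819072 (E = -438*64**3 = -438*262144 = -114819072)
-E = -1*(-114819072) = 114819072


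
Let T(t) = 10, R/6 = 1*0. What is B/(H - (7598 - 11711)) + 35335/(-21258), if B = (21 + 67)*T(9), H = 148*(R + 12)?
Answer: -63126925/41729454 ≈ -1.5128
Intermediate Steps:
R = 0 (R = 6*(1*0) = 6*0 = 0)
H = 1776 (H = 148*(0 + 12) = 148*12 = 1776)
B = 880 (B = (21 + 67)*10 = 88*10 = 880)
B/(H - (7598 - 11711)) + 35335/(-21258) = 880/(1776 - (7598 - 11711)) + 35335/(-21258) = 880/(1776 - 1*(-4113)) + 35335*(-1/21258) = 880/(1776 + 4113) - 35335/21258 = 880/5889 - 35335/21258 = -63126925/41729454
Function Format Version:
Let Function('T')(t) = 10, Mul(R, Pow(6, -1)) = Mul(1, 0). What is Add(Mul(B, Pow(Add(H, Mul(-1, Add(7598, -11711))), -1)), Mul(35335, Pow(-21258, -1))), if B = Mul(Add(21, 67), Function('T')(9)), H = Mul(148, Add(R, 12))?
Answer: Rational(-63126925, 41729454) ≈ -1.5128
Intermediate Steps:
R = 0 (R = Mul(6, Mul(1, 0)) = Mul(6, 0) = 0)
H = 1776 (H = Mul(148, Add(0, 12)) = Mul(148, 12) = 1776)
B = 880 (B = Mul(Add(21, 67), 10) = Mul(88, 10) = 880)
Add(Mul(B, Pow(Add(H, Mul(-1, Add(7598, -11711))), -1)), Mul(35335, Pow(-21258, -1))) = Add(Mul(880, Pow(Add(1776, Mul(-1, Add(7598, -11711))), -1)), Mul(35335, Pow(-21258, -1))) = Add(Mul(880, Pow(Add(1776, Mul(-1, -4113)), -1)), Mul(35335, Rational(-1, 21258))) = Add(Mul(880, Pow(Add(1776, 4113), -1)), Rational(-35335, 21258)) = Add(Mul(880, Pow(5889, -1)), Rational(-35335, 21258)) = Add(Mul(880, Rational(1, 5889)), Rational(-35335, 21258)) = Add(Rational(880, 5889), Rational(-35335, 21258)) = Rational(-63126925, 41729454)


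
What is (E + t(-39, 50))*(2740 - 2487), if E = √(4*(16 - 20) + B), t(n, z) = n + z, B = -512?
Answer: 2783 + 1012*I*√33 ≈ 2783.0 + 5813.5*I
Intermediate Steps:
E = 4*I*√33 (E = √(4*(16 - 20) - 512) = √(4*(-4) - 512) = √(-16 - 512) = √(-528) = 4*I*√33 ≈ 22.978*I)
(E + t(-39, 50))*(2740 - 2487) = (4*I*√33 + (-39 + 50))*(2740 - 2487) = (4*I*√33 + 11)*253 = (11 + 4*I*√33)*253 = 2783 + 1012*I*√33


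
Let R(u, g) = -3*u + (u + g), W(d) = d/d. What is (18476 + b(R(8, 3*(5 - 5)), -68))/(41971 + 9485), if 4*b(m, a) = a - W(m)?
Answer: 73835/205824 ≈ 0.35873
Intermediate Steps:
W(d) = 1
R(u, g) = g - 2*u (R(u, g) = -3*u + (g + u) = g - 2*u)
b(m, a) = -¼ + a/4 (b(m, a) = (a - 1*1)/4 = (a - 1)/4 = (-1 + a)/4 = -¼ + a/4)
(18476 + b(R(8, 3*(5 - 5)), -68))/(41971 + 9485) = (18476 + (-¼ + (¼)*(-68)))/(41971 + 9485) = (18476 + (-¼ - 17))/51456 = (18476 - 69/4)*(1/51456) = (73835/4)*(1/51456) = 73835/205824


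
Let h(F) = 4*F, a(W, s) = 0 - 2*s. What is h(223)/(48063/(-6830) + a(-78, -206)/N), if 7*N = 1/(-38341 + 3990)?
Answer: -6092360/676636427783 ≈ -9.0039e-6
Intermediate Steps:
a(W, s) = -2*s
N = -1/240457 (N = 1/(7*(-38341 + 3990)) = (⅐)/(-34351) = (⅐)*(-1/34351) = -1/240457 ≈ -4.1587e-6)
h(223)/(48063/(-6830) + a(-78, -206)/N) = (4*223)/(48063/(-6830) + (-2*(-206))/(-1/240457)) = 892/(48063*(-1/6830) + 412*(-240457)) = 892/(-48063/6830 - 99068284) = 892/(-676636427783/6830) = 892*(-6830/676636427783) = -6092360/676636427783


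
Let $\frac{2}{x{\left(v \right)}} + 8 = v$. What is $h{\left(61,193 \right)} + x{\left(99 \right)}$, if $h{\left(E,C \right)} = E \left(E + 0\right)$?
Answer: $\frac{338613}{91} \approx 3721.0$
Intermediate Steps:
$h{\left(E,C \right)} = E^{2}$ ($h{\left(E,C \right)} = E E = E^{2}$)
$x{\left(v \right)} = \frac{2}{-8 + v}$
$h{\left(61,193 \right)} + x{\left(99 \right)} = 61^{2} + \frac{2}{-8 + 99} = 3721 + \frac{2}{91} = \frac{338613}{91}$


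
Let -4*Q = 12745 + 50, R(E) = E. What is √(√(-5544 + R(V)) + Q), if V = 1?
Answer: √(-12795 + 4*I*√5543)/2 ≈ 0.65815 + 56.561*I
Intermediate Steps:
Q = -12795/4 (Q = -(12745 + 50)/4 = -¼*12795 = -12795/4 ≈ -3198.8)
√(√(-5544 + R(V)) + Q) = √(√(-5544 + 1) - 12795/4) = √(√(-5543) - 12795/4) = √(I*√5543 - 12795/4) = √(-12795/4 + I*√5543)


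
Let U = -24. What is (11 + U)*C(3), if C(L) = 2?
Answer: -26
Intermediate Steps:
(11 + U)*C(3) = (11 - 24)*2 = -13*2 = -26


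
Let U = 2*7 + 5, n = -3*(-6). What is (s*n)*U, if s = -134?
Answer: -45828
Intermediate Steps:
n = 18
U = 19 (U = 14 + 5 = 19)
(s*n)*U = -134*18*19 = -2412*19 = -45828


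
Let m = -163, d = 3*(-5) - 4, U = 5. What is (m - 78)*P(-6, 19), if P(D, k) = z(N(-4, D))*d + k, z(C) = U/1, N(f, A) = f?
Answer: 18316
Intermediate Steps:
d = -19 (d = -15 - 4 = -19)
z(C) = 5 (z(C) = 5/1 = 5*1 = 5)
P(D, k) = -95 + k (P(D, k) = 5*(-19) + k = -95 + k)
(m - 78)*P(-6, 19) = (-163 - 78)*(-95 + 19) = -241*(-76) = 18316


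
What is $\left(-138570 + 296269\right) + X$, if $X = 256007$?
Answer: $413706$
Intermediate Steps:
$\left(-138570 + 296269\right) + X = \left(-138570 + 296269\right) + 256007 = 157699 + 256007 = 413706$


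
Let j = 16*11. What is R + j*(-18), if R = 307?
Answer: -2861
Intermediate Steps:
j = 176
R + j*(-18) = 307 + 176*(-18) = 307 - 3168 = -2861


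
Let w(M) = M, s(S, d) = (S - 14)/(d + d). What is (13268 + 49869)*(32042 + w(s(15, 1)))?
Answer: 4046134645/2 ≈ 2.0231e+9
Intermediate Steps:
s(S, d) = (-14 + S)/(2*d) (s(S, d) = (-14 + S)/((2*d)) = (-14 + S)*(1/(2*d)) = (-14 + S)/(2*d))
(13268 + 49869)*(32042 + w(s(15, 1))) = (13268 + 49869)*(32042 + (1/2)*(-14 + 15)/1) = 63137*(32042 + (1/2)*1*1) = 63137*(32042 + 1/2) = 63137*(64085/2) = 4046134645/2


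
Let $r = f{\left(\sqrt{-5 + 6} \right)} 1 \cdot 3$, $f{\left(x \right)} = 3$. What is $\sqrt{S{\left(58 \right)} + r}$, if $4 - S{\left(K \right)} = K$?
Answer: $3 i \sqrt{5} \approx 6.7082 i$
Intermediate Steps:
$S{\left(K \right)} = 4 - K$
$r = 9$ ($r = 3 \cdot 1 \cdot 3 = 3 \cdot 3 = 9$)
$\sqrt{S{\left(58 \right)} + r} = \sqrt{\left(4 - 58\right) + 9} = \sqrt{-54 + 9} = \sqrt{-45} = 3 i \sqrt{5}$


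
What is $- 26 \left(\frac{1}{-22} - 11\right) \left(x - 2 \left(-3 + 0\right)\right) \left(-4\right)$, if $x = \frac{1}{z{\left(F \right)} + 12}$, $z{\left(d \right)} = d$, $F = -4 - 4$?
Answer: $- \frac{78975}{11} \approx -7179.5$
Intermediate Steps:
$F = -8$ ($F = -4 - 4 = -8$)
$x = \frac{1}{4}$ ($x = \frac{1}{-8 + 12} = \frac{1}{4} \approx 0.25$)
$- 26 \left(\frac{1}{-22} - 11\right) \left(x - 2 \left(-3 + 0\right)\right) \left(-4\right) = - 26 \left(\frac{1}{-22} - 11\right) \left(\frac{1}{4} - 2 \left(-3 + 0\right)\right) \left(-4\right) = - 26 \left(- \frac{1}{22} - 11\right) \left(\frac{1}{4} - -6\right) \left(-4\right) = - 26 \left(- \frac{243 \left(\frac{1}{4} + 6\right)}{22}\right) \left(-4\right) = - 26 \left(\left(- \frac{243}{22}\right) \frac{25}{4}\right) \left(-4\right) = \left(-26\right) \left(- \frac{6075}{88}\right) \left(-4\right) = \frac{78975}{44} \left(-4\right) = - \frac{78975}{11}$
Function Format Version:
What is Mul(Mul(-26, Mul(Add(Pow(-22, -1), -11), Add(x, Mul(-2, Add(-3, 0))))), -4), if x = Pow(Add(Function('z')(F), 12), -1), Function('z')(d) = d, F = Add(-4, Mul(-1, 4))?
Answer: Rational(-78975, 11) ≈ -7179.5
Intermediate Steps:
F = -8 (F = Add(-4, -4) = -8)
x = Rational(1, 4) (x = Pow(Add(-8, 12), -1) = Pow(4, -1) = Rational(1, 4) ≈ 0.25000)
Mul(Mul(-26, Mul(Add(Pow(-22, -1), -11), Add(x, Mul(-2, Add(-3, 0))))), -4) = Mul(Mul(-26, Mul(Add(Pow(-22, -1), -11), Add(Rational(1, 4), Mul(-2, Add(-3, 0))))), -4) = Mul(Mul(-26, Mul(Add(Rational(-1, 22), -11), Add(Rational(1, 4), Mul(-2, -3)))), -4) = Mul(Mul(-26, Mul(Rational(-243, 22), Add(Rational(1, 4), 6))), -4) = Mul(Mul(-26, Mul(Rational(-243, 22), Rational(25, 4))), -4) = Mul(Mul(-26, Rational(-6075, 88)), -4) = Mul(Rational(78975, 44), -4) = Rational(-78975, 11)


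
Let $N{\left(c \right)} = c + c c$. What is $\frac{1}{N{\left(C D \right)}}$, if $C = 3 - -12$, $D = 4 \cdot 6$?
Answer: $\frac{1}{129960} \approx 7.6947 \cdot 10^{-6}$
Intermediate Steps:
$D = 24$
$C = 15$ ($C = 3 + 12 = 15$)
$N{\left(c \right)} = c + c^{2}$
$\frac{1}{N{\left(C D \right)}} = \frac{1}{15 \cdot 24 \left(1 + 15 \cdot 24\right)} = \frac{1}{360 \left(1 + 360\right)} = \frac{1}{360 \cdot 361} = \frac{1}{129960}$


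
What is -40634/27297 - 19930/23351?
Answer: -1492873744/637412247 ≈ -2.3421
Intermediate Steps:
-40634/27297 - 19930/23351 = -1492873744/637412247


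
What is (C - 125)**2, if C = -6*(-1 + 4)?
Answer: 20449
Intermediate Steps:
C = -18 (C = -6*3 = -18)
(C - 125)**2 = (-18 - 125)**2 = (-143)**2 = 20449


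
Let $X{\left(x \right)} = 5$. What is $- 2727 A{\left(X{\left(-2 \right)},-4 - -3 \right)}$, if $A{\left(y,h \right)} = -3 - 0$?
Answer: $8181$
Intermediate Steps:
$A{\left(y,h \right)} = -3$ ($A{\left(y,h \right)} = -3 + 0 = -3$)
$- 2727 A{\left(X{\left(-2 \right)},-4 - -3 \right)} = \left(-2727\right) \left(-3\right) = 8181$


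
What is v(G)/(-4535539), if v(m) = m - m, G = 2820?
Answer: 0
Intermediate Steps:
v(m) = 0
v(G)/(-4535539) = 0/(-4535539) = 0*(-1/4535539) = 0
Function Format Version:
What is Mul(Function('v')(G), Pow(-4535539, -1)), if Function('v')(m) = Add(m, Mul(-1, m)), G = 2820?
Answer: 0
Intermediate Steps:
Function('v')(m) = 0
Mul(Function('v')(G), Pow(-4535539, -1)) = Mul(0, Pow(-4535539, -1)) = Mul(0, Rational(-1, 4535539)) = 0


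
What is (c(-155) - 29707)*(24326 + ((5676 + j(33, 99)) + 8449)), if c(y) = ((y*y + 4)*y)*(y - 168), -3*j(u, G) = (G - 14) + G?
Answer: 138546254458082/3 ≈ 4.6182e+13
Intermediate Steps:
j(u, G) = 14/3 - 2*G/3 (j(u, G) = -((G - 14) + G)/3 = -((-14 + G) + G)/3 = -(-14 + 2*G)/3 = 14/3 - 2*G/3)
c(y) = y*(-168 + y)*(4 + y²) (c(y) = ((y² + 4)*y)*(-168 + y) = ((4 + y²)*y)*(-168 + y) = (y*(4 + y²))*(-168 + y) = y*(-168 + y)*(4 + y²))
(c(-155) - 29707)*(24326 + ((5676 + j(33, 99)) + 8449)) = (-155*(-672 + (-155)³ - 168*(-155)² + 4*(-155)) - 29707)*(24326 + ((5676 + (14/3 - ⅔*99)) + 8449)) = (-155*(-672 - 3723875 - 168*24025 - 620) - 29707)*(24326 + ((5676 + (14/3 - 66)) + 8449)) = (-155*(-672 - 3723875 - 4036200 - 620) - 29707)*(24326 + ((5676 - 184/3) + 8449)) = (-155*(-7761367) - 29707)*(24326 + (16844/3 + 8449)) = (1203011885 - 29707)*(24326 + 42191/3) = 1202982178*(115169/3) = 138546254458082/3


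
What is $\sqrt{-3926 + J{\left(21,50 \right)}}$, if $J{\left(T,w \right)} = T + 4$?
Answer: $i \sqrt{3901} \approx 62.458 i$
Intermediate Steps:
$J{\left(T,w \right)} = 4 + T$
$\sqrt{-3926 + J{\left(21,50 \right)}} = \sqrt{-3926 + \left(4 + 21\right)} = \sqrt{-3926 + 25} = \sqrt{-3901} = i \sqrt{3901}$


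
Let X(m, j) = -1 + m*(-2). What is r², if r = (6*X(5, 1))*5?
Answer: 108900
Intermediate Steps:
X(m, j) = -1 - 2*m
r = -330 (r = (6*(-1 - 2*5))*5 = (6*(-1 - 10))*5 = (6*(-11))*5 = -66*5 = -330)
r² = (-330)² = 108900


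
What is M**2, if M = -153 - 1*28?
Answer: 32761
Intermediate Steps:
M = -181 (M = -153 - 28 = -181)
M**2 = (-181)**2 = 32761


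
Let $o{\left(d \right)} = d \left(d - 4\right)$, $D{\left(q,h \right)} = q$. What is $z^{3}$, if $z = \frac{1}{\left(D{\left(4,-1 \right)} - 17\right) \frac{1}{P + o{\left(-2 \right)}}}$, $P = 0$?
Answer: $- \frac{1728}{2197} \approx -0.78653$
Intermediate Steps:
$o{\left(d \right)} = d \left(-4 + d\right)$
$z = - \frac{12}{13}$ ($z = \frac{1}{\left(4 - 17\right) \frac{1}{0 - 2 \left(-4 - 2\right)}} = \frac{1}{\left(-13\right) \frac{1}{0 - -12}} = \frac{1}{\left(-13\right) \frac{1}{0 + 12}} = \frac{1}{\left(-13\right) \frac{1}{12}} = \frac{1}{- \frac{13}{12}} = - \frac{12}{13} \approx -0.92308$)
$z^{3} = \left(- \frac{12}{13}\right)^{3} = - \frac{1728}{2197}$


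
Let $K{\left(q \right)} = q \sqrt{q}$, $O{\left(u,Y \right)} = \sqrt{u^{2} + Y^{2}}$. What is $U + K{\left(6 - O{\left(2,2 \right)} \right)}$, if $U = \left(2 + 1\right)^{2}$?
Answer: $9 + 2 \sqrt{2} \left(3 - \sqrt{2}\right)^{\frac{3}{2}} \approx 14.648$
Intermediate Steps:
$O{\left(u,Y \right)} = \sqrt{Y^{2} + u^{2}}$
$K{\left(q \right)} = q^{\frac{3}{2}}$
$U = 9$ ($U = 3^{2} = 9$)
$U + K{\left(6 - O{\left(2,2 \right)} \right)} = 9 + \left(6 - \sqrt{2^{2} + 2^{2}}\right)^{\frac{3}{2}} = 9 + \left(6 - \sqrt{4 + 4}\right)^{\frac{3}{2}} = 9 + \left(6 - \sqrt{8}\right)^{\frac{3}{2}} = 9 + \left(6 - 2 \sqrt{2}\right)^{\frac{3}{2}}$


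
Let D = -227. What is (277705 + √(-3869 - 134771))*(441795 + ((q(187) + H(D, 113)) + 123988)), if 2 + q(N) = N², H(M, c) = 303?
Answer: 166915423365 + 2404212*I*√8665 ≈ 1.6692e+11 + 2.238e+8*I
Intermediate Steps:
q(N) = -2 + N²
(277705 + √(-3869 - 134771))*(441795 + ((q(187) + H(D, 113)) + 123988)) = (277705 + √(-3869 - 134771))*(441795 + (((-2 + 187²) + 303) + 123988)) = (277705 + √(-138640))*(441795 + (((-2 + 34969) + 303) + 123988)) = (277705 + 4*I*√8665)*(441795 + ((34967 + 303) + 123988)) = (277705 + 4*I*√8665)*(441795 + (35270 + 123988)) = (277705 + 4*I*√8665)*(441795 + 159258) = (277705 + 4*I*√8665)*601053 = 166915423365 + 2404212*I*√8665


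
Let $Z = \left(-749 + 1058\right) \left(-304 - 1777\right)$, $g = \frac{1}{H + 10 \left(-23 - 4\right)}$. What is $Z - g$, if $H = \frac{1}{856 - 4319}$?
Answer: $- \frac{601239184856}{935011} \approx -6.4303 \cdot 10^{5}$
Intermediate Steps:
$H = - \frac{1}{3463}$ ($H = \frac{1}{-3463} = - \frac{1}{3463} \approx -0.00028877$)
$g = - \frac{3463}{935011}$ ($g = \frac{1}{- \frac{1}{3463} + 10 \left(-23 - 4\right)} = \frac{1}{- \frac{1}{3463} + 10 \left(-27\right)} = \frac{1}{- \frac{1}{3463} - 270} = \frac{1}{- \frac{935011}{3463}} = - \frac{3463}{935011} \approx -0.0037037$)
$Z = -643029$ ($Z = 309 \left(-2081\right) = -643029$)
$Z - g = -643029 - - \frac{3463}{935011} = -643029 + \frac{3463}{935011} = - \frac{601239184856}{935011}$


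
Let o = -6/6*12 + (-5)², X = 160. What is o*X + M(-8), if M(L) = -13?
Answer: 2067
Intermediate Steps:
o = 13 (o = -6*⅙*12 + 25 = -1*12 + 25 = -12 + 25 = 13)
o*X + M(-8) = 13*160 - 13 = 2080 - 13 = 2067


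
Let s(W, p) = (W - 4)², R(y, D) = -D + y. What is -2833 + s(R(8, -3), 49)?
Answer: -2784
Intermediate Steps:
R(y, D) = y - D
s(W, p) = (-4 + W)²
-2833 + s(R(8, -3), 49) = -2833 + (-4 + (8 - 1*(-3)))² = -2833 + (-4 + (8 + 3))² = -2833 + (-4 + 11)² = -2833 + 7² = -2833 + 49 = -2784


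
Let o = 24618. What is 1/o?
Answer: 1/24618 ≈ 4.0621e-5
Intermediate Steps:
1/o = 1/24618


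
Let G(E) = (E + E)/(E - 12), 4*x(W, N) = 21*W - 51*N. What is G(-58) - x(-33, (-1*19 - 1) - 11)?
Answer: -7712/35 ≈ -220.34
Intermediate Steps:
x(W, N) = -51*N/4 + 21*W/4 (x(W, N) = (21*W - 51*N)/4 = (-51*N + 21*W)/4 = -51*N/4 + 21*W/4)
G(E) = 2*E/(-12 + E) (G(E) = (2*E)/(-12 + E) = 2*E/(-12 + E))
G(-58) - x(-33, (-1*19 - 1) - 11) = 2*(-58)/(-12 - 58) - (-51*((-1*19 - 1) - 11)/4 + (21/4)*(-33)) = 2*(-58)/(-70) - (-51*((-19 - 1) - 11)/4 - 693/4) = 2*(-58)*(-1/70) - (-51*(-20 - 11)/4 - 693/4) = 58/35 - (-51/4*(-31) - 693/4) = 58/35 - (1581/4 - 693/4) = 58/35 - 1*222 = 58/35 - 222 = -7712/35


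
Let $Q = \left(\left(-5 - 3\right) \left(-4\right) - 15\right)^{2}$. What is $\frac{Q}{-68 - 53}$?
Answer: $- \frac{289}{121} \approx -2.3884$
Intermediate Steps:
$Q = 289$ ($Q = \left(\left(-8\right) \left(-4\right) - 15\right)^{2} = \left(32 - 15\right)^{2} = 17^{2} = 289$)
$\frac{Q}{-68 - 53} = \frac{1}{-68 - 53} \cdot 289 = \frac{1}{-121} \cdot 289 = \left(- \frac{1}{121}\right) 289 = - \frac{289}{121}$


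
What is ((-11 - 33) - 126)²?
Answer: 28900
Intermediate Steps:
((-11 - 33) - 126)² = (-44 - 126)² = (-170)² = 28900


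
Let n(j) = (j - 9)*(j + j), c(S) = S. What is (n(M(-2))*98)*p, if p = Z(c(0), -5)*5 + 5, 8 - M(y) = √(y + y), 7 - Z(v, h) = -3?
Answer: -129360 - 150920*I ≈ -1.2936e+5 - 1.5092e+5*I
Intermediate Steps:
Z(v, h) = 10 (Z(v, h) = 7 - 1*(-3) = 7 + 3 = 10)
M(y) = 8 - √2*√y (M(y) = 8 - √(y + y) = 8 - √(2*y) = 8 - √2*√y)
p = 55 (p = 10*5 + 5 = 50 + 5 = 55)
n(j) = 2*j*(-9 + j) (n(j) = (-9 + j)*(2*j) = 2*j*(-9 + j))
(n(M(-2))*98)*p = ((2*(8 - √2*√(-2))*(-9 + (8 - √2*√(-2))))*98)*55 = ((2*(8 - √2*I*√2)*(-9 + (8 - √2*I*√2)))*98)*55 = ((2*(8 - 2*I)*(-9 + (8 - 2*I)))*98)*55 = ((2*(8 - 2*I)*(-1 - 2*I))*98)*55 = ((2*(-1 - 2*I)*(8 - 2*I))*98)*55 = (196*(-1 - 2*I)*(8 - 2*I))*55 = 10780*(-1 - 2*I)*(8 - 2*I)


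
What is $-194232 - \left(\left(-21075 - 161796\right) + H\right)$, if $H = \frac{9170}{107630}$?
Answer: $- \frac{122279360}{10763} \approx -11361.0$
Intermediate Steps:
$H = \frac{917}{10763}$ ($H = 9170 \cdot \frac{1}{107630} = \frac{917}{10763} \approx 0.085199$)
$-194232 - \left(\left(-21075 - 161796\right) + H\right) = -194232 - \left(\left(-21075 - 161796\right) + \frac{917}{10763}\right) = -194232 - \left(-182871 + \frac{917}{10763}\right) = -194232 - - \frac{1968239656}{10763} = -194232 + \frac{1968239656}{10763} = - \frac{122279360}{10763}$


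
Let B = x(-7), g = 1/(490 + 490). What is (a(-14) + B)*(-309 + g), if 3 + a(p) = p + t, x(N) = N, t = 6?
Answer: 2725371/490 ≈ 5562.0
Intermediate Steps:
g = 1/980 ≈ 0.0010204
B = -7
a(p) = 3 + p (a(p) = -3 + (p + 6) = -3 + (6 + p) = 3 + p)
(a(-14) + B)*(-309 + g) = ((3 - 14) - 7)*(-309 + 1/980) = (-11 - 7)*(-302819/980) = -18*(-302819/980) = 2725371/490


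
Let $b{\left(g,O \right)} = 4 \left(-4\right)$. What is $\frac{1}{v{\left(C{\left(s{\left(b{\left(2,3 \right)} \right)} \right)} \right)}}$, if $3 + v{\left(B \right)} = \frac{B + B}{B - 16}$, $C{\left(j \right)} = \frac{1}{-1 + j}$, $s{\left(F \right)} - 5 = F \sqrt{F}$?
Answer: $- \frac{3157761}{9473665} + \frac{2048 i}{9473665} \approx -0.33332 + 0.00021618 i$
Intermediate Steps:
$b{\left(g,O \right)} = -16$
$s{\left(F \right)} = 5 + F^{\frac{3}{2}}$ ($s{\left(F \right)} = 5 + F \sqrt{F} = 5 + F^{\frac{3}{2}}$)
$v{\left(B \right)} = -3 + \frac{2 B}{-16 + B}$ ($v{\left(B \right)} = -3 + \frac{B + B}{B - 16} = -3 + \frac{2 B}{-16 + B}$)
$\frac{1}{v{\left(C{\left(s{\left(b{\left(2,3 \right)} \right)} \right)} \right)}} = \frac{1}{\frac{1}{-16 + \frac{1}{-1 + \left(5 + \left(-16\right)^{\frac{3}{2}}\right)}} \left(48 - \frac{1}{-1 + \left(5 + \left(-16\right)^{\frac{3}{2}}\right)}\right)} = \frac{1}{\frac{1}{-16 + \frac{1}{-1 + \left(5 - 64 i\right)}} \left(48 - \frac{1}{-1 + \left(5 - 64 i\right)}\right)} = \frac{1}{\frac{1}{-16 + \frac{1}{4 - 64 i}} \left(48 - \frac{1}{4 - 64 i}\right)} = \frac{1}{\frac{1}{-16 + \frac{4 + 64 i}{4112}} \left(48 - \frac{4 + 64 i}{4112}\right)} = \frac{-16 + \frac{4 + 64 i}{4112}}{48 - \frac{4 + 64 i}{4112}}$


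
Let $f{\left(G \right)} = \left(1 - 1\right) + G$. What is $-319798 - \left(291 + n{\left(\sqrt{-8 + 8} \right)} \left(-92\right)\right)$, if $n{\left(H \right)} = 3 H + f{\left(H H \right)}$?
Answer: $-320089$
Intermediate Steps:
$f{\left(G \right)} = G$ ($f{\left(G \right)} = 0 + G = G$)
$n{\left(H \right)} = H^{2} + 3 H$ ($n{\left(H \right)} = 3 H + H H = 3 H + H^{2} = H^{2} + 3 H$)
$-319798 - \left(291 + n{\left(\sqrt{-8 + 8} \right)} \left(-92\right)\right) = -319798 - \left(291 + \sqrt{-8 + 8} \left(3 + \sqrt{-8 + 8}\right) \left(-92\right)\right) = -319798 - \left(291 + \sqrt{0} \left(3 + \sqrt{0}\right) \left(-92\right)\right) = -319798 - \left(291 + 0 \left(3 + 0\right) \left(-92\right)\right) = -319798 - \left(291 + 0 \cdot 3 \left(-92\right)\right) = -319798 - \left(291 + 0 \left(-92\right)\right) = -319798 - \left(291 + 0\right) = -319798 - 291 = -320089$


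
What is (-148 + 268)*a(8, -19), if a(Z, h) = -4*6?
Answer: -2880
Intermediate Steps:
a(Z, h) = -24
(-148 + 268)*a(8, -19) = (-148 + 268)*(-24) = 120*(-24) = -2880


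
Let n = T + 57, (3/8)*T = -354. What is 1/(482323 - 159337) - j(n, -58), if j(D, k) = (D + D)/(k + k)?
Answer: -71622131/4683297 ≈ -15.293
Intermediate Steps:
T = -944 (T = (8/3)*(-354) = -944)
n = -887 (n = -944 + 57 = -887)
j(D, k) = D/k (j(D, k) = (2*D)/((2*k)) = (2*D)*(1/(2*k)) = D/k)
1/(482323 - 159337) - j(n, -58) = 1/(482323 - 159337) - (-887)/(-58) = 1/322986 - (-887)*(-1)/58 = 1/322986 - 1*887/58 = 1/322986 - 887/58 = -71622131/4683297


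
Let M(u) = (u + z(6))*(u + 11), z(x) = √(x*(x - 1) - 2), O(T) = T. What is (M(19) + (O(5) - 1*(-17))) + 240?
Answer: 832 + 60*√7 ≈ 990.75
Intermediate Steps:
z(x) = √(-2 + x*(-1 + x)) (z(x) = √(x*(-1 + x) - 2) = √(-2 + x*(-1 + x)))
M(u) = (11 + u)*(u + 2*√7) (M(u) = (u + √(-2 + 6² - 1*6))*(u + 11) = (u + √(-2 + 36 - 6))*(11 + u) = (u + √28)*(11 + u) = (u + 2*√7)*(11 + u) = (11 + u)*(u + 2*√7))
(M(19) + (O(5) - 1*(-17))) + 240 = ((19² + 11*19 + 22*√7 + 2*19*√7) + (5 - 1*(-17))) + 240 = ((361 + 209 + 22*√7 + 38*√7) + (5 + 17)) + 240 = ((570 + 60*√7) + 22) + 240 = (592 + 60*√7) + 240 = 832 + 60*√7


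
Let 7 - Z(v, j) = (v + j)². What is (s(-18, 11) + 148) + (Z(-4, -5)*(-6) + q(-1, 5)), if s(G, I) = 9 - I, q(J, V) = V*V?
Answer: 615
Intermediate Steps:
q(J, V) = V²
Z(v, j) = 7 - (j + v)² (Z(v, j) = 7 - (v + j)² = 7 - (j + v)²)
(s(-18, 11) + 148) + (Z(-4, -5)*(-6) + q(-1, 5)) = ((9 - 1*11) + 148) + ((7 - (-5 - 4)²)*(-6) + 5²) = ((9 - 11) + 148) + ((7 - 1*(-9)²)*(-6) + 25) = (-2 + 148) + ((7 - 1*81)*(-6) + 25) = 146 + ((7 - 81)*(-6) + 25) = 146 + (-74*(-6) + 25) = 146 + (444 + 25) = 146 + 469 = 615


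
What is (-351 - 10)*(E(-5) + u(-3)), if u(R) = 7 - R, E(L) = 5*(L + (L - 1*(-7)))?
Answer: 1805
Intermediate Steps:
E(L) = 35 + 10*L (E(L) = 5*(L + (L + 7)) = 5*(L + (7 + L)) = 5*(7 + 2*L) = 35 + 10*L)
(-351 - 10)*(E(-5) + u(-3)) = (-351 - 10)*((35 + 10*(-5)) + (7 - 1*(-3))) = -361*((35 - 50) + (7 + 3)) = -361*(-15 + 10) = -361*(-5) = 1805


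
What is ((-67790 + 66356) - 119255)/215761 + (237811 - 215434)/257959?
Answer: -2023440758/4281345523 ≈ -0.47262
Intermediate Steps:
((-67790 + 66356) - 119255)/215761 + (237811 - 215434)/257959 = (-1434 - 119255)*(1/215761) + 22377*(1/257959) = -120689*1/215761 + 22377/257959 = -120689/215761 + 22377/257959 = -2023440758/4281345523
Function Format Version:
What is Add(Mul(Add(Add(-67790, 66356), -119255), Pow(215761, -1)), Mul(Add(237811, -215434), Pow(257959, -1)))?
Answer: Rational(-2023440758, 4281345523) ≈ -0.47262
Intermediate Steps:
Add(Mul(Add(Add(-67790, 66356), -119255), Pow(215761, -1)), Mul(Add(237811, -215434), Pow(257959, -1))) = Add(Mul(Add(-1434, -119255), Rational(1, 215761)), Mul(22377, Rational(1, 257959))) = Add(Mul(-120689, Rational(1, 215761)), Rational(22377, 257959)) = Add(Rational(-120689, 215761), Rational(22377, 257959)) = Rational(-2023440758, 4281345523)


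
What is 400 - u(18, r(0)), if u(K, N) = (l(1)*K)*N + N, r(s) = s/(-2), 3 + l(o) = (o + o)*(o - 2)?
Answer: 400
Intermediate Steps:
l(o) = -3 + 2*o*(-2 + o) (l(o) = -3 + (o + o)*(o - 2) = -3 + (2*o)*(-2 + o) = -3 + 2*o*(-2 + o))
r(s) = -s/2 (r(s) = s*(-½) = -s/2)
u(K, N) = N - 5*K*N (u(K, N) = ((-3 - 4*1 + 2*1²)*K)*N + N = ((-3 - 4 + 2*1)*K)*N + N = ((-3 - 4 + 2)*K)*N + N = (-5*K)*N + N = -5*K*N + N = N - 5*K*N)
400 - u(18, r(0)) = 400 - (-½*0)*(1 - 5*18) = 400 - 0*(1 - 90) = 400 - 0*(-89) = 400 - 1*0 = 400 + 0 = 400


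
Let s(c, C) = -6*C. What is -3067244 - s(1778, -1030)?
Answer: -3073424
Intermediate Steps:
-3067244 - s(1778, -1030) = -3067244 - (-6)*(-1030) = -3067244 - 1*6180 = -3067244 - 6180 = -3073424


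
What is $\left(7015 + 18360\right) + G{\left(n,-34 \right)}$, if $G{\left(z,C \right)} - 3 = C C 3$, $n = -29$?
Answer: $28846$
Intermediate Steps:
$G{\left(z,C \right)} = 3 + 3 C^{2}$ ($G{\left(z,C \right)} = 3 + C C 3 = 3 + C^{2} \cdot 3 = 3 + 3 C^{2}$)
$\left(7015 + 18360\right) + G{\left(n,-34 \right)} = \left(7015 + 18360\right) + \left(3 + 3 \left(-34\right)^{2}\right) = 25375 + \left(3 + 3 \cdot 1156\right) = 25375 + \left(3 + 3468\right) = 25375 + 3471 = 28846$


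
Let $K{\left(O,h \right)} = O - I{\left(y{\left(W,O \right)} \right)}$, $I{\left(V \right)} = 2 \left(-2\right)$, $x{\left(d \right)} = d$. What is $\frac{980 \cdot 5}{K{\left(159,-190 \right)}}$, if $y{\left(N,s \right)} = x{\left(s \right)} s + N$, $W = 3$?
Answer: $\frac{4900}{163} \approx 30.061$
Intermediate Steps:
$y{\left(N,s \right)} = N + s^{2}$ ($y{\left(N,s \right)} = s s + N = s^{2} + N = N + s^{2}$)
$I{\left(V \right)} = -4$
$K{\left(O,h \right)} = 4 + O$ ($K{\left(O,h \right)} = O - -4 = O + 4 = 4 + O$)
$\frac{980 \cdot 5}{K{\left(159,-190 \right)}} = \frac{980 \cdot 5}{4 + 159} = \frac{4900}{163}$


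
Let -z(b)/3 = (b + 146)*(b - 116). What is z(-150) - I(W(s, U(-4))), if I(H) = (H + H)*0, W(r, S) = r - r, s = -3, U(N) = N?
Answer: -3192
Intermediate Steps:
z(b) = -3*(-116 + b)*(146 + b) (z(b) = -3*(b + 146)*(b - 116) = -3*(146 + b)*(-116 + b) = -3*(-116 + b)*(146 + b))
W(r, S) = 0
I(H) = 0 (I(H) = (2*H)*0 = 0)
z(-150) - I(W(s, U(-4))) = (50808 - 90*(-150) - 3*(-150)²) - 1*0 = (50808 + 13500 - 3*22500) + 0 = (50808 + 13500 - 67500) + 0 = -3192 + 0 = -3192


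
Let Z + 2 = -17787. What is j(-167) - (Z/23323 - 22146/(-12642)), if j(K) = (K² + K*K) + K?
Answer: 2732762745001/49141561 ≈ 55610.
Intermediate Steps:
Z = -17789 (Z = -2 - 17787 = -17789)
j(K) = K + 2*K² (j(K) = (K² + K²) + K = 2*K² + K = K + 2*K²)
j(-167) - (Z/23323 - 22146/(-12642)) = -167*(1 + 2*(-167)) - (-17789/23323 - 22146/(-12642)) = -167*(1 - 334) - (-17789*1/23323 - 22146*(-1/12642)) = -167*(-333) - (-17789/23323 + 3691/2107) = 55611 - 1*48603770/49141561 = 55611 - 48603770/49141561 = 2732762745001/49141561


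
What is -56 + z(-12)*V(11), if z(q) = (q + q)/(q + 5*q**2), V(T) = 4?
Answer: -3312/59 ≈ -56.136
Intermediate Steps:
z(q) = 2*q/(q + 5*q**2) (z(q) = (2*q)/(q + 5*q**2) = 2*q/(q + 5*q**2))
-56 + z(-12)*V(11) = -56 + (2/(1 + 5*(-12)))*4 = -56 + (2/(1 - 60))*4 = -56 + (2/(-59))*4 = -56 + (2*(-1/59))*4 = -56 - 2/59*4 = -56 - 8/59 = -3312/59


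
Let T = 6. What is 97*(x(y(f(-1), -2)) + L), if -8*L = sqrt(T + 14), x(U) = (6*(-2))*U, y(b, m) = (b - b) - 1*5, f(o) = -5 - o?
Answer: 5820 - 97*sqrt(5)/4 ≈ 5765.8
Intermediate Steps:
y(b, m) = -5 (y(b, m) = 0 - 5 = -5)
x(U) = -12*U
L = -sqrt(5)/4 (L = -sqrt(6 + 14)/8 = -sqrt(5)/4 ≈ -0.55902)
97*(x(y(f(-1), -2)) + L) = 97*(-12*(-5) - sqrt(5)/4) = 97*(60 - sqrt(5)/4) = 5820 - 97*sqrt(5)/4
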